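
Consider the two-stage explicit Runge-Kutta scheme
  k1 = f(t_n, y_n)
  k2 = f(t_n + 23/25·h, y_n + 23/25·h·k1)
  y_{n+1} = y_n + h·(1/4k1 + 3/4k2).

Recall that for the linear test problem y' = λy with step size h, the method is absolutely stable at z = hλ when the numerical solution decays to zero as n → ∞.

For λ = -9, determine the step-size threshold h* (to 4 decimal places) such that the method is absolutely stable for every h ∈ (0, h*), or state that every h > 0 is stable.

(-1.4493,0); λ=-9 ⇒ h* = (100/69)/9 = 0.1610.

With y'=λy (z=hλ):
  k1=λy_n ⇒ h·k1=z·y_n;  k2=λ(1+23/25z)y_n ⇒ h·k2=z(1+23/25z)y_n
  y_{n+1}/y_n = 1 + 1/4z + 3/4z(1+23/25z) = 1 + z + 69/100z²
  ⇒ R(z) = 1 + z + 69/100z².

Boundary: |R(x)|=1, x<0.
x=-1.66: |R|=1.2414
R=1: x+69/100x²=0 ⇒ x=−100/69=-1.4493; min R=1−1/(4·69/100)=0.6377>−1
Confirm numerically:
  x=-1.197: |R|=0.79164 <1
  x=-1.095: |R|=0.73233 <1
  x=-0.836: |R|=0.64624 <1
  x=-1.892: |R|=1.57797 >1
  x=-1.869: |R|=1.54128 >1
  x=-1.583: |R|=1.14606 >1
So |R|<1 on (-1.4493, 0).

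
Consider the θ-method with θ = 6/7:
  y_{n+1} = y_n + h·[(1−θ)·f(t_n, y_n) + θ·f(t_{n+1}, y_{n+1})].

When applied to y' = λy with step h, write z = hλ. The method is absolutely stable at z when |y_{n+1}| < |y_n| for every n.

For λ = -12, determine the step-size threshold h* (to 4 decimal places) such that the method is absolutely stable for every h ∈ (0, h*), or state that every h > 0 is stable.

With y'=λy (z=hλ):
  y_{n+1} = y_n + z·[1/7·y_n + 6/7·y_{n+1}] ⇒ (1 − 6/7z)y_{n+1} = (1 + 1/7z)y_n
  ⇒ R(z) = (1 + 1/7z)/(1 − 6/7z).

Need |R(x)|<1, x<0.
x=-0.89: |R|=0.4951
x=-2: |R|=0.2632
x=-10: |R|=0.0448
x=-100: |R|=0.1532
θ=6/7≥1/2 ⇒ |1+1/7x|<|1−6/7x| ∀x<0 ⇒ interval (−∞,0).

unbounded; (−∞, 0). Any h>0 works for λ=-12.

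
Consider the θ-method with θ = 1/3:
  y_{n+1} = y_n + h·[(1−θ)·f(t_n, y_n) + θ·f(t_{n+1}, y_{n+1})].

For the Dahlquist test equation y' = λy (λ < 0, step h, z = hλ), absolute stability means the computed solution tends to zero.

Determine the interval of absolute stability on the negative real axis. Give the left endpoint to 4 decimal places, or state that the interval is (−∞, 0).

z∈(-6.0000,0).

With y'=λy (z=hλ):
  y_{n+1} = y_n + z·[2/3·y_n + 1/3·y_{n+1}] ⇒ (1 − 1/3z)y_{n+1} = (1 + 2/3z)y_n
  ⇒ R(z) = (1 + 2/3z)/(1 − 1/3z).

Need |R(x)|<1, x<0.
x=-0.7: |R|=0.4324
R=−1: 1+2/3x = −1+1/3x ⇒ -1/3x=2 ⇒ x=2/(-1/3)=-6.0000
Confirm numerically:
  x=-5.496: |R|=0.94068 <1
  x=-4.315: |R|=0.76965 <1
  x=-3.766: |R|=0.66982 <1
  x=-6.353: |R|=1.03774 >1
  x=-6.240: |R|=1.02597 >1
So |R|<1 on (-6.0000, 0).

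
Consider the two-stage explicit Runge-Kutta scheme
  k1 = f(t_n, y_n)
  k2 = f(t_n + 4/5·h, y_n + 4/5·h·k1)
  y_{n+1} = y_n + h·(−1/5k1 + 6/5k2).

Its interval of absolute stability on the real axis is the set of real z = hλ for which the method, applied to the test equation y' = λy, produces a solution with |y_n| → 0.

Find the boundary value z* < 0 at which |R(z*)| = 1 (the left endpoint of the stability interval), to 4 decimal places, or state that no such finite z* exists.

Set f=λy, z=hλ:
  k1=λy_n ⇒ h·k1=z·y_n;  k2=λ(1+4/5z)y_n ⇒ h·k2=z(1+4/5z)y_n
  y_{n+1}/y_n = 1 − 1/5z + 6/5z(1+4/5z) = 1 + z + 24/25z²
  so R(z) = 1 + z + 24/25z².

Solve |R(x)|<1 on ℝ⁻.
x=-1.28: |R|=1.2929
R=1: x+24/25x²=0 ⇒ x=−25/24=-1.0417; min R=1−1/(4·24/25)=0.7396>−1
Confirm numerically:
  x=-0.868: |R|=0.85529 <1
  x=-0.700: |R|=0.77040 <1
  x=-0.698: |R|=0.76972 <1
  x=-0.515: |R|=0.73962 <1
  x=-1.316: |R|=1.34658 >1
  x=-1.159: |R|=1.13055 >1
So |R|<1 on (-1.0417, 0).

z* = -1.0417.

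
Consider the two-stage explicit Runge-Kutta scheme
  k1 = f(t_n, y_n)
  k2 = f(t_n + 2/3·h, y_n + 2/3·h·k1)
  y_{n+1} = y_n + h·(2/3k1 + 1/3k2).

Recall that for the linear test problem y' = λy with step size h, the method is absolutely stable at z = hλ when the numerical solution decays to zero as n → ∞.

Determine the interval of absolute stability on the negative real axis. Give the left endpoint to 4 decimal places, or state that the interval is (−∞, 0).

Set f=λy, z=hλ:
  k1=λy_n ⇒ h·k1=z·y_n;  k2=λ(1+2/3z)y_n ⇒ h·k2=z(1+2/3z)y_n
  y_{n+1}/y_n = 1 + 2/3z + 1/3z(1+2/3z) = 1 + z + 2/9z²
  R(z) = 1 + z + 2/9z².

Find x<0 with |R(x)|<1.
x=-0.45: |R|=0.5950
R=1: x+2/9x²=0 ⇒ x=−9/2=-4.5000; min R=1−1/(4·2/9)=-0.1250>−1
Confirm numerically:
  x=-4.451: |R|=0.95153 <1
  x=-3.500: |R|=0.22222 <1
  x=-3.063: |R|=0.02188 <1
  x=-2.915: |R|=0.02673 <1
  x=-5.067: |R|=1.63844 >1
  x=-4.879: |R|=1.41092 >1
  x=-4.814: |R|=1.33591 >1
Interval (-4.5000, 0).

z∈(-4.5000,0).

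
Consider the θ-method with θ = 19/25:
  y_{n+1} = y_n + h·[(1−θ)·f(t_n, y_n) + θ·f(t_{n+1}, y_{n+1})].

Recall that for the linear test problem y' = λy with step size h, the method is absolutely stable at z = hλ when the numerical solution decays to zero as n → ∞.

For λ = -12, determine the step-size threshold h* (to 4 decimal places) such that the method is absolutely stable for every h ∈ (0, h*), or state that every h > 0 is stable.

interval (−∞, 0). Any h>0 works for λ=-12.

Set f=λy, z=hλ:
  y_{n+1} = y_n + z·[6/25·y_n + 19/25·y_{n+1}] ⇒ (1 − 19/25z)y_{n+1} = (1 + 6/25z)y_n
  ⇒ R(z) = (1 + 6/25z)/(1 − 19/25z).

Boundary: |R(x)|=1, x<0.
x=-0.76: |R|=0.5183
x=-2: |R|=0.2063
x=-10: |R|=0.1628
x=-100: |R|=0.2987
θ=19/25≥1/2 ⇒ |1+6/25x|<|1−19/25x| ∀x<0 ⇒ interval (−∞,0).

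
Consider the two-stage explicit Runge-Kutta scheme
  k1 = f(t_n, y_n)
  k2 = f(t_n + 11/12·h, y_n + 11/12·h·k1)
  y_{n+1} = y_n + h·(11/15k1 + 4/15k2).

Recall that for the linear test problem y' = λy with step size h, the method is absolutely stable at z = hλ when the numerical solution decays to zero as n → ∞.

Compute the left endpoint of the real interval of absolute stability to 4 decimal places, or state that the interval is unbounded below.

Set f=λy, z=hλ:
  k1=λy_n ⇒ h·k1=z·y_n;  k2=λ(1+11/12z)y_n ⇒ h·k2=z(1+11/12z)y_n
  y_{n+1}/y_n = 1 + 11/15z + 4/15z(1+11/12z) = 1 + z + 11/45z²
  ⇒ R(z) = 1 + z + 11/45z².

Need |R(x)|<1, x<0.
x=-0.35: |R|=0.6799
R=1: x+11/45x²=0 ⇒ x=−45/11=-4.0909; min R=1−1/(4·11/45)=-0.0227>−1
Confirm numerically:
  x=-3.085: |R|=0.24143 <1
  x=-2.770: |R|=0.10560 <1
  x=-2.019: |R|=0.02256 <1
  x=-4.494: |R|=1.44281 >1
  x=-4.176: |R|=1.08686 >1
Stable set (-4.0909, 0).

left endpoint -4.0909.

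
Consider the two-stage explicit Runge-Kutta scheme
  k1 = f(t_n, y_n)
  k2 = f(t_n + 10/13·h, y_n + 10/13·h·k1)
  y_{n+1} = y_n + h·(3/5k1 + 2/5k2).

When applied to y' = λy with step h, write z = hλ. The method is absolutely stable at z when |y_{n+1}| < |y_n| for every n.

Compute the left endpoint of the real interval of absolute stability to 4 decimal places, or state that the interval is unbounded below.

Test eqn y'=λy, z=hλ:
  k1=λy_n ⇒ h·k1=z·y_n;  k2=λ(1+10/13z)y_n ⇒ h·k2=z(1+10/13z)y_n
  y_{n+1}/y_n = 1 + 3/5z + 2/5z(1+10/13z) = 1 + z + 4/13z²
  ⇒ R(z) = 1 + z + 4/13z².

Find x<0 with |R(x)|<1.
x=-0.53: |R|=0.5564
R=1: x+4/13x²=0 ⇒ x=−13/4=-3.2500; min R=1−1/(4·4/13)=0.1875>−1
Confirm numerically:
  x=-3.112: |R|=0.86786 <1
  x=-3.053: |R|=0.81494 <1
  x=-1.532: |R|=0.19016 <1
  x=-3.509: |R|=1.27964 >1
  x=-3.346: |R|=1.09884 >1
So |R|<1 on (-3.2500, 0).

z* = -3.2500.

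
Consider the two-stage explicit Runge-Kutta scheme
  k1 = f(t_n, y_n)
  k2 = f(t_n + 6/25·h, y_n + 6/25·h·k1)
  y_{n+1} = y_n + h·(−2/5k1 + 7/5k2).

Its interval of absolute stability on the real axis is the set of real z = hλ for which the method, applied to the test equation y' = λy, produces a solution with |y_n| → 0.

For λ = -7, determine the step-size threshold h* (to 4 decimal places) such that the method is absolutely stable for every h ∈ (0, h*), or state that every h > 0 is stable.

Test eqn y'=λy, z=hλ:
  k1=λy_n ⇒ h·k1=z·y_n;  k2=λ(1+6/25z)y_n ⇒ h·k2=z(1+6/25z)y_n
  y_{n+1}/y_n = 1 − 2/5z + 7/5z(1+6/25z) = 1 + z + 42/125z²
  Hence R(z) = 1 + z + 42/125z².

Find x<0 with |R(x)|<1.
x=-1.6: |R|=0.2602
R=1: x+42/125x²=0 ⇒ x=−125/42=-2.9762; min R=1−1/(4·42/125)=0.2560>−1
Confirm numerically:
  x=-2.858: |R|=0.88650 <1
  x=-2.399: |R|=0.53475 <1
  x=-2.095: |R|=0.37971 <1
  x=-1.501: |R|=0.25601 <1
  x=-3.319: |R|=1.38230 >1
  x=-3.169: |R|=1.20530 >1
Stable set (-2.9762, 0).

(-2.9762,0); λ=-7 ⇒ h* = (125/42)/7 = 0.4252.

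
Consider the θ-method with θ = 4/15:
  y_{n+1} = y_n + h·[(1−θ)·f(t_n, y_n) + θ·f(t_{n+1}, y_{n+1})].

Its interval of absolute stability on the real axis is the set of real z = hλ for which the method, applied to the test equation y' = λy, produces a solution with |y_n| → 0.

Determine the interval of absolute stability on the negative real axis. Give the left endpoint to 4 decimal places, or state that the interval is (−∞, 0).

Set f=λy, z=hλ:
  y_{n+1} = y_n + z·[11/15·y_n + 4/15·y_{n+1}] ⇒ (1 − 4/15z)y_{n+1} = (1 + 11/15z)y_n
  so R(z) = (1 + 11/15z)/(1 − 4/15z).

Boundary: |R(x)|=1, x<0.
x=-0.58: |R|=0.4977
R=−1: 1+11/15x = −1+4/15x ⇒ -7/15x=2 ⇒ x=2/(-7/15)=-4.2857
Confirm numerically:
  x=-3.791: |R|=0.88519 <1
  x=-3.248: |R|=0.74050 <1
  x=-3.214: |R|=0.73069 <1
  x=-3.027: |R|=0.67497 <1
  x=-4.777: |R|=1.10083 >1
  x=-4.772: |R|=1.09986 >1
  x=-4.394: |R|=1.02327 >1
Interval (-4.2857, 0).

z∈(-4.2857,0).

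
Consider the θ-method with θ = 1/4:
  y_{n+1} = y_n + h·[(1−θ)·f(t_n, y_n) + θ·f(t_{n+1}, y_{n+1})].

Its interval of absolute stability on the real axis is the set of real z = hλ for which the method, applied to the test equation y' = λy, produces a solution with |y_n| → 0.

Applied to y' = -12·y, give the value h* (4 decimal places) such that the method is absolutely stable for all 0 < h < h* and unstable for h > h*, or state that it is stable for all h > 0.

With y'=λy (z=hλ):
  y_{n+1} = y_n + z·[3/4·y_n + 1/4·y_{n+1}] ⇒ (1 − 1/4z)y_{n+1} = (1 + 3/4z)y_n
  so R(z) = (1 + 3/4z)/(1 − 1/4z).

Find x<0 with |R(x)|<1.
x=-1.47: |R|=0.0750
R=−1: 1+3/4x = −1+1/4x ⇒ -1/2x=2 ⇒ x=2/(-1/2)=-4.0000
Confirm numerically:
  x=-2.951: |R|=0.69817 <1
  x=-2.445: |R|=0.51746 <1
  x=-1.791: |R|=0.23709 <1
  x=-4.462: |R|=1.10919 >1
  x=-4.437: |R|=1.10359 >1
  x=-4.176: |R|=1.04305 >1
Interval (-4.0000, 0).

(-4.0000,0); λ=-12 ⇒ h* = (4)/12 = 0.3333.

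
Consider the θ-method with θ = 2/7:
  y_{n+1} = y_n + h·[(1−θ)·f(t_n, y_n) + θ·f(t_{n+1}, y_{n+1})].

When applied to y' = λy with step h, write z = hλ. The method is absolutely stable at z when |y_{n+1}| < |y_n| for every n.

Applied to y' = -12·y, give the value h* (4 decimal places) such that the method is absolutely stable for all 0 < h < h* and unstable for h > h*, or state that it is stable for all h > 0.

On y'=λy, z=hλ:
  y_{n+1} = y_n + z·[5/7·y_n + 2/7·y_{n+1}] ⇒ (1 − 2/7z)y_{n+1} = (1 + 5/7z)y_n
  so R(z) = (1 + 5/7z)/(1 − 2/7z).

Find x<0 with |R(x)|<1.
x=-0.5: |R|=0.5625
R=−1: 1+5/7x = −1+2/7x ⇒ -3/7x=2 ⇒ x=2/(-3/7)=-4.6667
Confirm numerically:
  x=-4.326: |R|=0.93470 <1
  x=-4.231: |R|=0.91547 <1
  x=-2.364: |R|=0.41098 <1
  x=-5.089: |R|=1.07376 >1
  x=-4.980: |R|=1.05542 >1
  x=-4.737: |R|=1.01281 >1
Interval (-4.6667, 0).

(-4.6667,0); λ=-12 ⇒ h* = (14/3)/12 = 0.3889.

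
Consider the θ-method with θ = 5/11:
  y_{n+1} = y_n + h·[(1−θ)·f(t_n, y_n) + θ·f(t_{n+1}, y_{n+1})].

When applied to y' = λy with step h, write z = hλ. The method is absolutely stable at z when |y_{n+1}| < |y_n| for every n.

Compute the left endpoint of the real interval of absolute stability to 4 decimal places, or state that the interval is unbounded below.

left endpoint -22.0000.

With y'=λy (z=hλ):
  y_{n+1} = y_n + z·[6/11·y_n + 5/11·y_{n+1}] ⇒ (1 − 5/11z)y_{n+1} = (1 + 6/11z)y_n
  R(z) = (1 + 6/11z)/(1 − 5/11z).

Find x<0 with |R(x)|<1.
x=-0.78: |R|=0.4242
R=−1: 1+6/11x = −1+5/11x ⇒ -1/11x=2 ⇒ x=2/(-1/11)=-22.0000
Confirm numerically:
  x=-16.500: |R|=0.94118 <1
  x=-15.566: |R|=0.92757 <1
  x=-15.037: |R|=0.91921 <1
  x=-10.856: |R|=0.82929 <1
  x=-22.587: |R|=1.00474 >1
  x=-22.436: |R|=1.00354 >1
Interval (-22.0000, 0).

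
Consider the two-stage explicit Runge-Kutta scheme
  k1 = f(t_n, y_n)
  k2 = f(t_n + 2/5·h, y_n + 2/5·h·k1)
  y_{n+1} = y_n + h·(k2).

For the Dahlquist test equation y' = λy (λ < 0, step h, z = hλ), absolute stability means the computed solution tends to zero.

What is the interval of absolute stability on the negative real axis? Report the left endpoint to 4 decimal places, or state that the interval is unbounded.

z∈(-2.5000,0).

Test eqn y'=λy, z=hλ:
  k1=λy_n ⇒ h·k1=z·y_n;  k2=λ(1+2/5z)y_n ⇒ h·k2=z(1+2/5z)y_n
  y_{n+1}/y_n = 1 + z(1+2/5z) = 1 + z + 2/5z²
  R(z) = 1 + z + 2/5z².

Solve |R(x)|<1 on ℝ⁻.
x=-1.64: |R|=0.4358
R=1: x+2/5x²=0 ⇒ x=−5/2=-2.5000; min R=1−1/(4·2/5)=0.3750>−1
Confirm numerically:
  x=-2.446: |R|=0.94717 <1
  x=-2.339: |R|=0.84937 <1
  x=-2.135: |R|=0.68829 <1
  x=-1.374: |R|=0.38115 <1
  x=-2.972: |R|=1.56111 >1
  x=-2.773: |R|=1.30281 >1
So |R|<1 on (-2.5000, 0).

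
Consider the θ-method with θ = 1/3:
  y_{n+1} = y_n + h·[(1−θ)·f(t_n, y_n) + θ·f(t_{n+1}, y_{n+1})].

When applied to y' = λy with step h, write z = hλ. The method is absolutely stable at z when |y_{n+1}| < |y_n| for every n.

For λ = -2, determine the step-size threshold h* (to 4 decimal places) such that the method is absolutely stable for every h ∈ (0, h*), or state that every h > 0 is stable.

With y'=λy (z=hλ):
  y_{n+1} = y_n + z·[2/3·y_n + 1/3·y_{n+1}] ⇒ (1 − 1/3z)y_{n+1} = (1 + 2/3z)y_n
  Hence R(z) = (1 + 2/3z)/(1 − 1/3z).

Find x<0 with |R(x)|<1.
x=-0.74: |R|=0.4064
R=−1: 1+2/3x = −1+1/3x ⇒ -1/3x=2 ⇒ x=2/(-1/3)=-6.0000
Confirm numerically:
  x=-4.738: |R|=0.83691 <1
  x=-3.759: |R|=0.66844 <1
  x=-2.566: |R|=0.38304 <1
  x=-6.524: |R|=1.05502 >1
  x=-6.499: |R|=1.05253 >1
  x=-6.175: |R|=1.01907 >1
So |R|<1 on (-6.0000, 0).

(-6.0000,0); λ=-2 ⇒ h* = (6)/2 = 3.0000.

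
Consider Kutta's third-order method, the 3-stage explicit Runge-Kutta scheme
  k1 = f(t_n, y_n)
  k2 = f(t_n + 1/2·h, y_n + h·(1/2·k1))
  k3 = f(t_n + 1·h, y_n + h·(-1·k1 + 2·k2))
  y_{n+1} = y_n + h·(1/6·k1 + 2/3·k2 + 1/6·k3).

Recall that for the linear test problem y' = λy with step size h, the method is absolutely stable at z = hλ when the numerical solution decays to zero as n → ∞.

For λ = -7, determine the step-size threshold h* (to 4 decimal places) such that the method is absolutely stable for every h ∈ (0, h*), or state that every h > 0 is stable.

(-2.5127,0); λ=-7 ⇒ h* = 0.3590.

On y'=λy, z=hλ:
  order 3, 3-stage ⇒ R(z)=1+z+z^2/2+z^3/6
  (e.g. R(-1.48)=0.07490, |R|=0.07490)

Solve |R(x)|<1 on ℝ⁻.
x=-1.48: |R|=0.0749
|R(-2.72)|=1.3747 |R(-1.33)|=0.1623 |R(-0.66)|=0.5099
Bisect:
  x_lo=-3.2175 |R|=2.5928  x_hi=-0.1626 |R|=0.8499
  mid=-1.69003 |R|=0.06644 →hi
  mid=-2.45376 |R|=0.90561 →hi
  mid=-2.83563 |R|=1.61534 →lo
  mid=-2.64469 |R|=1.23050 →lo
  mid=-2.54923 |R|=1.06100 →lo
  mid=-2.50149 |R|=0.98159 →hi
  mid=-2.52536 |R|=1.02086 →lo
  ...
  [-2.51287,-2.51268] ⇒ x*=-2.5127
So |R|<1 on (-2.5127, 0).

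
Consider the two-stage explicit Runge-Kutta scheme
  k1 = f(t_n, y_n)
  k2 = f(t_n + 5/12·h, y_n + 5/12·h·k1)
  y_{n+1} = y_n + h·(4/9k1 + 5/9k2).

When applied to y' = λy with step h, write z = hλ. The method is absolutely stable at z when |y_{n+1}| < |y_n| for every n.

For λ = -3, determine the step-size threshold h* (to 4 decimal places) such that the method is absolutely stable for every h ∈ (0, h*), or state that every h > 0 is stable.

Set f=λy, z=hλ:
  k1=λy_n ⇒ h·k1=z·y_n;  k2=λ(1+5/12z)y_n ⇒ h·k2=z(1+5/12z)y_n
  y_{n+1}/y_n = 1 + 4/9z + 5/9z(1+5/12z) = 1 + z + 25/108z²
  Hence R(z) = 1 + z + 25/108z².

Solve |R(x)|<1 on ℝ⁻.
x=-1.41: |R|=0.0502
R=1: x+25/108x²=0 ⇒ x=−108/25=-4.3200; min R=1−1/(4·25/108)=-0.0800>−1
Confirm numerically:
  x=-4.141: |R|=0.82842 <1
  x=-3.994: |R|=0.69860 <1
  x=-3.520: |R|=0.34815 <1
  x=-4.538: |R|=1.22900 >1
  x=-4.358: |R|=1.03833 >1
Interval (-4.3200, 0).

(-4.3200,0); λ=-3 ⇒ h* = (108/25)/3 = 1.4400.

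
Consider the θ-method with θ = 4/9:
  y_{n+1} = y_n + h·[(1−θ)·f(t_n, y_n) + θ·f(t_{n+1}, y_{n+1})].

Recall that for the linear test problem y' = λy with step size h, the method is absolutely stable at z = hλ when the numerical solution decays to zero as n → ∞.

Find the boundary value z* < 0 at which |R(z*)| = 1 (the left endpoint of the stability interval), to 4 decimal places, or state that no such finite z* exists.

z* = -18.0000.

Set f=λy, z=hλ:
  y_{n+1} = y_n + z·[5/9·y_n + 4/9·y_{n+1}] ⇒ (1 − 4/9z)y_{n+1} = (1 + 5/9z)y_n
  ⇒ R(z) = (1 + 5/9z)/(1 − 4/9z).

Solve |R(x)|<1 on ℝ⁻.
x=-1.15: |R|=0.2390
R=−1: 1+5/9x = −1+4/9x ⇒ -1/9x=2 ⇒ x=2/(-1/9)=-18.0000
Confirm numerically:
  x=-16.066: |R|=0.97360 <1
  x=-14.667: |R|=0.95074 <1
  x=-9.238: |R|=0.80932 <1
  x=-18.097: |R|=1.00119 >1
  x=-18.032: |R|=1.00039 >1
So |R|<1 on (-18.0000, 0).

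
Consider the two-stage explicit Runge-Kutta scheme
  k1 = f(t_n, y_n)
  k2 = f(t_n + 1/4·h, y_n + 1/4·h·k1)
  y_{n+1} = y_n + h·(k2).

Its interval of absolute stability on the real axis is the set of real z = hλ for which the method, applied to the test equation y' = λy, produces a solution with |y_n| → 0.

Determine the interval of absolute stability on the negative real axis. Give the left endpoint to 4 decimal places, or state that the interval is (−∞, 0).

(-4.0000, 0).

Set f=λy, z=hλ:
  k1=λy_n ⇒ h·k1=z·y_n;  k2=λ(1+1/4z)y_n ⇒ h·k2=z(1+1/4z)y_n
  y_{n+1}/y_n = 1 + z(1+1/4z) = 1 + z + 1/4z²
  R(z) = 1 + z + 1/4z².

Find x<0 with |R(x)|<1.
x=-1.6: |R|=0.0400
R=1: x+1/4x²=0 ⇒ x=−4=-4.0000; min R=1−1/(4·1/4)=0.0000>−1
Confirm numerically:
  x=-3.772: |R|=0.78500 <1
  x=-2.002: |R|=0.00000 <1
  x=-1.969: |R|=0.00024 <1
  x=-4.396: |R|=1.43520 >1
  x=-4.114: |R|=1.11725 >1
  x=-4.044: |R|=1.04448 >1
Interval (-4.0000, 0).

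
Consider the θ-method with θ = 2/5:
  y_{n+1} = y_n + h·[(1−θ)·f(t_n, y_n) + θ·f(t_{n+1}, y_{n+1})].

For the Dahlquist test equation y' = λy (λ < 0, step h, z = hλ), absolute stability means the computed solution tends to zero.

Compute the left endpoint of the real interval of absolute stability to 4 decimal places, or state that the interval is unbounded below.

z* = -10.0000.

Test eqn y'=λy, z=hλ:
  y_{n+1} = y_n + z·[3/5·y_n + 2/5·y_{n+1}] ⇒ (1 − 2/5z)y_{n+1} = (1 + 3/5z)y_n
  Hence R(z) = (1 + 3/5z)/(1 − 2/5z).

Find x<0 with |R(x)|<1.
x=-1.42: |R|=0.0944
R=−1: 1+3/5x = −1+2/5x ⇒ -1/5x=2 ⇒ x=2/(-1/5)=-10.0000
Confirm numerically:
  x=-9.843: |R|=0.99364 <1
  x=-9.493: |R|=0.97886 <1
  x=-9.328: |R|=0.97159 <1
  x=-4.603: |R|=0.62009 <1
  x=-10.183: |R|=1.00721 >1
  x=-10.112: |R|=1.00444 >1
  x=-10.080: |R|=1.00318 >1
Interval (-10.0000, 0).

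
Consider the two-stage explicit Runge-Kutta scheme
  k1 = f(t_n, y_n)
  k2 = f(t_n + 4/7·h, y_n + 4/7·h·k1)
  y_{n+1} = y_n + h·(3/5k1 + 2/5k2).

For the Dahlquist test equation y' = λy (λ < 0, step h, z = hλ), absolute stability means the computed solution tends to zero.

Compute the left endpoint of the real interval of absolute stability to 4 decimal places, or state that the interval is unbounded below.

z* = -4.3750.

Set f=λy, z=hλ:
  k1=λy_n ⇒ h·k1=z·y_n;  k2=λ(1+4/7z)y_n ⇒ h·k2=z(1+4/7z)y_n
  y_{n+1}/y_n = 1 + 3/5z + 2/5z(1+4/7z) = 1 + z + 8/35z²
  so R(z) = 1 + z + 8/35z².

Solve |R(x)|<1 on ℝ⁻.
x=-0.66: |R|=0.4396
R=1: x+8/35x²=0 ⇒ x=−35/8=-4.3750; min R=1−1/(4·8/35)=-0.0938>−1
Confirm numerically:
  x=-3.512: |R|=0.30723 <1
  x=-2.961: |R|=0.04300 <1
  x=-2.653: |R|=0.04422 <1
  x=-4.895: |R|=1.58181 >1
  x=-4.795: |R|=1.46032 >1
  x=-4.530: |R|=1.16049 >1
Interval (-4.3750, 0).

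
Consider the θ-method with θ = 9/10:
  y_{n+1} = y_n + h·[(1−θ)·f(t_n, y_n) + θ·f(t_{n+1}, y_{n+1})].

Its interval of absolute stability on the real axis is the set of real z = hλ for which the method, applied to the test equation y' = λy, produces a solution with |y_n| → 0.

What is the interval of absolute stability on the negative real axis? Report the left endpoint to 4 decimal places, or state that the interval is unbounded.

On y'=λy, z=hλ:
  y_{n+1} = y_n + z·[1/10·y_n + 9/10·y_{n+1}] ⇒ (1 − 9/10z)y_{n+1} = (1 + 1/10z)y_n
  Hence R(z) = (1 + 1/10z)/(1 − 9/10z).

Solve |R(x)|<1 on ℝ⁻.
x=-1.64: |R|=0.3376
x=-2: |R|=0.2857
x=-10: |R|=0.0000
x=-100: |R|=0.0989
θ=9/10≥1/2 ⇒ |1+1/10x|<|1−9/10x| ∀x<0 ⇒ stable on all of ℝ⁻.

interval (−∞, 0).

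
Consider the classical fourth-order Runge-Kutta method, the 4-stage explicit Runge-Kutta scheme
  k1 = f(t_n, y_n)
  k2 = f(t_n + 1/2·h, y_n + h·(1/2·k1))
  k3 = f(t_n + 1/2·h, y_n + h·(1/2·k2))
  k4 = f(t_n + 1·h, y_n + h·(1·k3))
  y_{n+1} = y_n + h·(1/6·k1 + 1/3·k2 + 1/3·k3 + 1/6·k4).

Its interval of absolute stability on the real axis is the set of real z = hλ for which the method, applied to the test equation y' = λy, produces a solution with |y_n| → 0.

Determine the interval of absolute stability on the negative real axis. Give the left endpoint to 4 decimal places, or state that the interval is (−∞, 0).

z∈(-2.7853,0).

On y'=λy, z=hλ:
  order 4, 4-stage ⇒ R(z)=1+z+z^2/2+z^3/6+z^4/24
  (e.g. R(-1.06)=0.35590, |R|=0.35590)

Need |R(x)|<1, x<0.
x=-1.06: |R|=0.3559
|R(-2.99)|=1.3551 |R(-2)|=0.3333 |R(-0.65)|=0.5229
Bisect:
  x_lo=-3.2677 |R|=2.0066  x_hi=-0.1768 |R|=0.8379
  mid=-1.72227 |R|=0.27600 →hi
  mid=-2.49498 |R|=0.64354 →hi
  mid=-2.88134 |R|=1.15473 →lo
  mid=-2.68816 |R|=0.86316 →hi
  mid=-2.78475 |R|=0.99918 →hi
  mid=-2.83304 |R|=1.07441 →lo
  mid=-2.80890 |R|=1.03617 →lo
  ...
  [-2.78531,-2.78513] ⇒ x*=-2.7853
Stable set (-2.7853, 0).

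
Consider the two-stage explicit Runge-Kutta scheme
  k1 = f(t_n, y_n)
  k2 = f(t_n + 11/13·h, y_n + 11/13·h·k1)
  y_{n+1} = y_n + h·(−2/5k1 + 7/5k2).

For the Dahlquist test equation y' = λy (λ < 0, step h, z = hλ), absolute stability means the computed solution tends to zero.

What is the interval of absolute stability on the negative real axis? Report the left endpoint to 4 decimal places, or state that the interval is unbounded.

On y'=λy, z=hλ:
  k1=λy_n ⇒ h·k1=z·y_n;  k2=λ(1+11/13z)y_n ⇒ h·k2=z(1+11/13z)y_n
  y_{n+1}/y_n = 1 − 2/5z + 7/5z(1+11/13z) = 1 + z + 77/65z²
  ⇒ R(z) = 1 + z + 77/65z².

Find x<0 with |R(x)|<1.
x=-0.63: |R|=0.8402
R=1: x+77/65x²=0 ⇒ x=−65/77=-0.8442; min R=1−1/(4·77/65)=0.7890>−1
Confirm numerically:
  x=-0.780: |R|=0.94072 <1
  x=-0.739: |R|=0.90794 <1
  x=-0.712: |R|=0.88853 <1
  x=-0.504: |R|=0.79691 <1
  x=-1.390: |R|=1.89880 >1
  x=-1.242: |R|=1.58535 >1
Interval (-0.8442, 0).

z∈(-0.8442,0).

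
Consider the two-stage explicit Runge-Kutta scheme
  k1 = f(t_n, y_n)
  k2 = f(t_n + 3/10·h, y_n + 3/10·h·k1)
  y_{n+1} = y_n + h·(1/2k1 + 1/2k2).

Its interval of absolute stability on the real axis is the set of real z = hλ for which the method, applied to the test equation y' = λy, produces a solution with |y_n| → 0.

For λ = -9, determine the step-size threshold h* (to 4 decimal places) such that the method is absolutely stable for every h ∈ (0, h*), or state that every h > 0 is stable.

(-6.6667,0); λ=-9 ⇒ h* = (20/3)/9 = 0.7407.

On y'=λy, z=hλ:
  k1=λy_n ⇒ h·k1=z·y_n;  k2=λ(1+3/10z)y_n ⇒ h·k2=z(1+3/10z)y_n
  y_{n+1}/y_n = 1 + 1/2z + 1/2z(1+3/10z) = 1 + z + 3/20z²
  Hence R(z) = 1 + z + 3/20z².

Boundary: |R(x)|=1, x<0.
x=-1.15: |R|=0.0484
R=1: x+3/20x²=0 ⇒ x=−20/3=-6.6667; min R=1−1/(4·3/20)=-0.6667>−1
Confirm numerically:
  x=-6.367: |R|=0.71380 <1
  x=-5.728: |R|=0.19350 <1
  x=-3.479: |R|=0.66348 <1
  x=-7.012: |R|=1.36322 >1
  x=-6.701: |R|=1.03451 >1
So |R|<1 on (-6.6667, 0).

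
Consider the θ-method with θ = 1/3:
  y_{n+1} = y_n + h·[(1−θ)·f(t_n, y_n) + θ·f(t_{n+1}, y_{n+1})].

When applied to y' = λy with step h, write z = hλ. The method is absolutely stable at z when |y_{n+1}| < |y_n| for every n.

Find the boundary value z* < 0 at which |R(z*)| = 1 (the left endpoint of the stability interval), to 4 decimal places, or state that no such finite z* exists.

left endpoint -6.0000.

Test eqn y'=λy, z=hλ:
  y_{n+1} = y_n + z·[2/3·y_n + 1/3·y_{n+1}] ⇒ (1 − 1/3z)y_{n+1} = (1 + 2/3z)y_n
  so R(z) = (1 + 2/3z)/(1 − 1/3z).

Need |R(x)|<1, x<0.
x=-0.62: |R|=0.4862
R=−1: 1+2/3x = −1+1/3x ⇒ -1/3x=2 ⇒ x=2/(-1/3)=-6.0000
Confirm numerically:
  x=-5.435: |R|=0.93302 <1
  x=-5.267: |R|=0.91133 <1
  x=-3.321: |R|=0.57617 <1
  x=-3.206: |R|=0.54979 <1
  x=-6.544: |R|=1.05700 >1
  x=-6.444: |R|=1.04701 >1
So |R|<1 on (-6.0000, 0).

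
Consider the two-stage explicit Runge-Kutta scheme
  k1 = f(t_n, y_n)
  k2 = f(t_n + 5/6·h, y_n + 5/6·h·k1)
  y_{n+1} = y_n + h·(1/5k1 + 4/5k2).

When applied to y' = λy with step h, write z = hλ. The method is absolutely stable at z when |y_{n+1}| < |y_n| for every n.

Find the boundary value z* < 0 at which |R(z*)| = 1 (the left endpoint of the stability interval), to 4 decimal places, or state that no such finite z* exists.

left endpoint -1.5000.

On y'=λy, z=hλ:
  k1=λy_n ⇒ h·k1=z·y_n;  k2=λ(1+5/6z)y_n ⇒ h·k2=z(1+5/6z)y_n
  y_{n+1}/y_n = 1 + 1/5z + 4/5z(1+5/6z) = 1 + z + 2/3z²
  so R(z) = 1 + z + 2/3z².

Solve |R(x)|<1 on ℝ⁻.
x=-1.04: |R|=0.6811
R=1: x+2/3x²=0 ⇒ x=−3/2=-1.5000; min R=1−1/(4·2/3)=0.6250>−1
Confirm numerically:
  x=-1.067: |R|=0.69199 <1
  x=-0.887: |R|=0.63751 <1
  x=-0.813: |R|=0.62765 <1
  x=-1.953: |R|=1.58981 >1
  x=-1.838: |R|=1.41416 >1
  x=-1.626: |R|=1.13658 >1
Interval (-1.5000, 0).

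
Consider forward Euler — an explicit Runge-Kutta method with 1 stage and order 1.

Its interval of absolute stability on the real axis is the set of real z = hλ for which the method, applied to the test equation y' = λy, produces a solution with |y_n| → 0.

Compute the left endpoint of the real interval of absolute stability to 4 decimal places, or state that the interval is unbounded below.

left endpoint -2.0000.

Test eqn y'=λy, z=hλ:
  order 1, 1-stage ⇒ R(z)=1+z
  (e.g. R(-0.79)=0.21000, |R|=0.21000)

Find x<0 with |R(x)|<1.
x=-0.79: |R|=0.2100
|R(-1.78)|=0.7800 |R(-1.54)|=0.5400 |R(-0.9)|=0.1000
Bisect:
  x_lo=-2.6599 |R|=1.6599  x_hi=-0.3067 |R|=0.6933
  mid=-1.48330 |R|=0.48330 →hi
  mid=-2.07158 |R|=1.07158 →lo
  mid=-1.77744 |R|=0.77744 →hi
  mid=-1.92451 |R|=0.92451 →hi
  mid=-1.99805 |R|=0.99805 →hi
  mid=-2.03481 |R|=1.03481 →lo
  mid=-2.01643 |R|=1.01643 →lo
  mid=-2.00724 |R|=1.00724 →lo
  mid=-2.00264 |R|=1.00264 →lo
  ...
  [-2.00006,-1.99991] ⇒ x*=-2.0000
Stable set (-2.0000, 0).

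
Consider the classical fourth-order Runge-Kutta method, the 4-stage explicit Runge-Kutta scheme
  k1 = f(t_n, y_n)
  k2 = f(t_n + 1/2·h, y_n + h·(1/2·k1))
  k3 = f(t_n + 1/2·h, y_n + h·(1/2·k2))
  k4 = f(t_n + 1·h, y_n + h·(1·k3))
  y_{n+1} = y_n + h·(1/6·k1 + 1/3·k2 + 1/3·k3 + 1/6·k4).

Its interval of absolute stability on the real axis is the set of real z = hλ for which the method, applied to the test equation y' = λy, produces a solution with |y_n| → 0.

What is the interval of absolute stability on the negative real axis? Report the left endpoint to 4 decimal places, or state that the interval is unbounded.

(-2.7853, 0).

Test eqn y'=λy, z=hλ:
  order 4, 4-stage ⇒ R(z)=1+z+z^2/2+z^3/6+z^4/24
  (e.g. R(-0.66)=0.51779, |R|=0.51779)

Boundary: |R(x)|=1, x<0.
x=-0.66: |R|=0.5178
|R(-1.87)|=0.2981 |R(-1.63)|=0.2708 |R(-0.66)|=0.5178
Bisect:
  x_lo=-3.2148 |R|=1.8658  x_hi=-0.0841 |R|=0.9194
  mid=-1.64946 |R|=0.27138 →hi
  mid=-2.43215 |R|=0.58567 →hi
  mid=-2.82350 |R|=1.05915 →lo
  mid=-2.62783 |R|=0.78741 →hi
  mid=-2.72566 |R|=0.91376 →hi
  mid=-2.77458 |R|=0.98397 →hi
  mid=-2.79904 |R|=1.02093 →lo
  ...
  [-2.78547,-2.78528] ⇒ x*=-2.7853
Interval (-2.7853, 0).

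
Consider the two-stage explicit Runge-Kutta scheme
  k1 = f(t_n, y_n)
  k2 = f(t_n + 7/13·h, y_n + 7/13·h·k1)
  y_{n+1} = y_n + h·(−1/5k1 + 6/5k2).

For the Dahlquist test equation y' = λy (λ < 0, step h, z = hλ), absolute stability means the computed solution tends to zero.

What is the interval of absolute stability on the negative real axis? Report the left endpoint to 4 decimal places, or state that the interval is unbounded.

z∈(-1.5476,0).

Test eqn y'=λy, z=hλ:
  k1=λy_n ⇒ h·k1=z·y_n;  k2=λ(1+7/13z)y_n ⇒ h·k2=z(1+7/13z)y_n
  y_{n+1}/y_n = 1 − 1/5z + 6/5z(1+7/13z) = 1 + z + 42/65z²
  Hence R(z) = 1 + z + 42/65z².

Need |R(x)|<1, x<0.
x=-1.29: |R|=0.7853
R=1: x+42/65x²=0 ⇒ x=−65/42=-1.5476; min R=1−1/(4·42/65)=0.6131>−1
Confirm numerically:
  x=-1.244: |R|=0.75595 <1
  x=-1.208: |R|=0.73491 <1
  x=-0.900: |R|=0.62338 <1
  x=-1.970: |R|=1.53766 >1
  x=-1.967: |R|=1.53303 >1
Stable set (-1.5476, 0).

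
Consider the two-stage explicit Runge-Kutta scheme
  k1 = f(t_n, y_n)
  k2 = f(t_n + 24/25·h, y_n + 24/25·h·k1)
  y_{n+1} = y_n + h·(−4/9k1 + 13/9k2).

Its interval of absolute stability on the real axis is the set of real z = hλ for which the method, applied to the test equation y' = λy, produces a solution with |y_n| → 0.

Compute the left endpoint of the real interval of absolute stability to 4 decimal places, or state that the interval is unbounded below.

left endpoint -0.7212.

Set f=λy, z=hλ:
  k1=λy_n ⇒ h·k1=z·y_n;  k2=λ(1+24/25z)y_n ⇒ h·k2=z(1+24/25z)y_n
  y_{n+1}/y_n = 1 − 4/9z + 13/9z(1+24/25z) = 1 + z + 104/75z²
  R(z) = 1 + z + 104/75z².

Boundary: |R(x)|=1, x<0.
x=-0.54: |R|=0.8644
R=1: x+104/75x²=0 ⇒ x=−75/104=-0.7212; min R=1−1/(4·104/75)=0.8197>−1
Confirm numerically:
  x=-0.475: |R|=0.83787 <1
  x=-0.424: |R|=0.82529 <1
  x=-0.385: |R|=0.82054 <1
  x=-0.384: |R|=0.82047 <1
  x=-1.273: |R|=1.97413 >1
  x=-1.176: |R|=1.74173 >1
  x=-0.828: |R|=1.12268 >1
Stable set (-0.7212, 0).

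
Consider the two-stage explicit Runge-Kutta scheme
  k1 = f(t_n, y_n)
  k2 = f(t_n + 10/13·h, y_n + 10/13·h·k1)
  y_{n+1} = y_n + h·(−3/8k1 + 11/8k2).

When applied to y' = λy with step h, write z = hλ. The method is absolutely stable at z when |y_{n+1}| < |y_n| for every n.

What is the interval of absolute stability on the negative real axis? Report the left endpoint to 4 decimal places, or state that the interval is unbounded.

z∈(-0.9455,0).

With y'=λy (z=hλ):
  k1=λy_n ⇒ h·k1=z·y_n;  k2=λ(1+10/13z)y_n ⇒ h·k2=z(1+10/13z)y_n
  y_{n+1}/y_n = 1 − 3/8z + 11/8z(1+10/13z) = 1 + z + 55/52z²
  R(z) = 1 + z + 55/52z².

Boundary: |R(x)|=1, x<0.
x=-0.98: |R|=1.0358
R=1: x+55/52x²=0 ⇒ x=−52/55=-0.9455; min R=1−1/(4·55/52)=0.7636>−1
Confirm numerically:
  x=-0.759: |R|=0.85032 <1
  x=-0.569: |R|=0.77344 <1
  x=-0.508: |R|=0.76495 <1
  x=-0.499: |R|=0.76437 <1
  x=-1.512: |R|=1.90604 >1
  x=-1.157: |R|=1.25888 >1
So |R|<1 on (-0.9455, 0).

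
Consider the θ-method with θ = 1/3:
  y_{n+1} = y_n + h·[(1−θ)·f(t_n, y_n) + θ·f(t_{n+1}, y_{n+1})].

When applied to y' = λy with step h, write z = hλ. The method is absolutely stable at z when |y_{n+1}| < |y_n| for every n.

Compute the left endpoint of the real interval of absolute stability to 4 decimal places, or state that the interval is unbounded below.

Set f=λy, z=hλ:
  y_{n+1} = y_n + z·[2/3·y_n + 1/3·y_{n+1}] ⇒ (1 − 1/3z)y_{n+1} = (1 + 2/3z)y_n
  so R(z) = (1 + 2/3z)/(1 − 1/3z).

Need |R(x)|<1, x<0.
x=-1.47: |R|=0.0134
R=−1: 1+2/3x = −1+1/3x ⇒ -1/3x=2 ⇒ x=2/(-1/3)=-6.0000
Confirm numerically:
  x=-5.838: |R|=0.98167 <1
  x=-4.935: |R|=0.86578 <1
  x=-4.754: |R|=0.83931 <1
  x=-3.691: |R|=0.65491 <1
  x=-6.539: |R|=1.05650 >1
  x=-6.271: |R|=1.02923 >1
  x=-6.148: |R|=1.01618 >1
So |R|<1 on (-6.0000, 0).

z* = -6.0000.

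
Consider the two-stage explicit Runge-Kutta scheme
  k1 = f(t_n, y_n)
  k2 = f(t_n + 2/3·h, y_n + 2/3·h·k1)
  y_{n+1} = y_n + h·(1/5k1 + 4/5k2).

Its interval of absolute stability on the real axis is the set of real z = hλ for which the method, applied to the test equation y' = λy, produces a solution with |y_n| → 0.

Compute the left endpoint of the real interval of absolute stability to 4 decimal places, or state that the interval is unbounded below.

With y'=λy (z=hλ):
  k1=λy_n ⇒ h·k1=z·y_n;  k2=λ(1+2/3z)y_n ⇒ h·k2=z(1+2/3z)y_n
  y_{n+1}/y_n = 1 + 1/5z + 4/5z(1+2/3z) = 1 + z + 8/15z²
  ⇒ R(z) = 1 + z + 8/15z².

Need |R(x)|<1, x<0.
x=-0.53: |R|=0.6198
R=1: x+8/15x²=0 ⇒ x=−15/8=-1.8750; min R=1−1/(4·8/15)=0.5312>−1
Confirm numerically:
  x=-1.765: |R|=0.89645 <1
  x=-1.760: |R|=0.89205 <1
  x=-1.611: |R|=0.77317 <1
  x=-0.869: |R|=0.53375 <1
  x=-2.358: |R|=1.60742 >1
  x=-2.194: |R|=1.37327 >1
Stable set (-1.8750, 0).

z* = -1.8750.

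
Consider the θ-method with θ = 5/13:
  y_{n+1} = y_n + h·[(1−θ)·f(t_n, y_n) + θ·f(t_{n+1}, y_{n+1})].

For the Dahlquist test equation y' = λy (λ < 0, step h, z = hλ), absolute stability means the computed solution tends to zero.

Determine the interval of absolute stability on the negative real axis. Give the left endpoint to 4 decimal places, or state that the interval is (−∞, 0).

With y'=λy (z=hλ):
  y_{n+1} = y_n + z·[8/13·y_n + 5/13·y_{n+1}] ⇒ (1 − 5/13z)y_{n+1} = (1 + 8/13z)y_n
  ⇒ R(z) = (1 + 8/13z)/(1 − 5/13z).

Find x<0 with |R(x)|<1.
x=-0.55: |R|=0.5460
R=−1: 1+8/13x = −1+5/13x ⇒ -3/13x=2 ⇒ x=2/(-3/13)=-8.6667
Confirm numerically:
  x=-8.574: |R|=0.99502 <1
  x=-7.528: |R|=0.93254 <1
  x=-5.300: |R|=0.74430 <1
  x=-3.747: |R|=0.53493 <1
  x=-8.886: |R|=1.01146 >1
  x=-8.864: |R|=1.01033 >1
Stable set (-8.6667, 0).

(-8.6667, 0).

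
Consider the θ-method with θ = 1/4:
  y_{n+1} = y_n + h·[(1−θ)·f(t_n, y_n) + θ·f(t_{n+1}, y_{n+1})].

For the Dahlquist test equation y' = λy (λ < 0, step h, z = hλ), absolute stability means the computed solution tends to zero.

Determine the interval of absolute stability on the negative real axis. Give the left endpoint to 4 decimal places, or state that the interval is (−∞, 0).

With y'=λy (z=hλ):
  y_{n+1} = y_n + z·[3/4·y_n + 1/4·y_{n+1}] ⇒ (1 − 1/4z)y_{n+1} = (1 + 3/4z)y_n
  Hence R(z) = (1 + 3/4z)/(1 − 1/4z).

Find x<0 with |R(x)|<1.
x=-1.75: |R|=0.2174
R=−1: 1+3/4x = −1+1/4x ⇒ -1/2x=2 ⇒ x=2/(-1/2)=-4.0000
Confirm numerically:
  x=-2.902: |R|=0.68183 <1
  x=-2.672: |R|=0.60192 <1
  x=-2.484: |R|=0.53239 <1
  x=-4.157: |R|=1.03849 >1
  x=-4.137: |R|=1.03367 >1
Stable set (-4.0000, 0).

(-4.0000, 0).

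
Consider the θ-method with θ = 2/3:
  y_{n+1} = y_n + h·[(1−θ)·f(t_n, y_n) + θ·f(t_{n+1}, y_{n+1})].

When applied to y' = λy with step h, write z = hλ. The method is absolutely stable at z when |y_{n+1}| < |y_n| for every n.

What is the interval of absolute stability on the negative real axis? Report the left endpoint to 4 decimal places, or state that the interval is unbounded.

On y'=λy, z=hλ:
  y_{n+1} = y_n + z·[1/3·y_n + 2/3·y_{n+1}] ⇒ (1 − 2/3z)y_{n+1} = (1 + 1/3z)y_n
  so R(z) = (1 + 1/3z)/(1 − 2/3z).

Find x<0 with |R(x)|<1.
x=-0.8: |R|=0.4783
x=-2: |R|=0.1429
x=-10: |R|=0.3043
x=-100: |R|=0.4778
θ=2/3≥1/2 ⇒ |1+1/3x|<|1−2/3x| ∀x<0 ⇒ unbounded interval.

interval (−∞, 0).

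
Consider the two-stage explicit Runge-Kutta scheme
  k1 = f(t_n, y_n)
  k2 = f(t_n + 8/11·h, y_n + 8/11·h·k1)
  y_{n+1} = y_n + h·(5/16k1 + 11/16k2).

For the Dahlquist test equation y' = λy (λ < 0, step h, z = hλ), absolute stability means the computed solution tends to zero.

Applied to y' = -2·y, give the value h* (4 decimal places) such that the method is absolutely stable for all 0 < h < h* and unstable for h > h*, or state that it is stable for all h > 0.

(-2.0000,0); λ=-2 ⇒ h* = (2)/2 = 1.0000.

On y'=λy, z=hλ:
  k1=λy_n ⇒ h·k1=z·y_n;  k2=λ(1+8/11z)y_n ⇒ h·k2=z(1+8/11z)y_n
  y_{n+1}/y_n = 1 + 5/16z + 11/16z(1+8/11z) = 1 + z + 1/2z²
  R(z) = 1 + z + 1/2z².

Solve |R(x)|<1 on ℝ⁻.
x=-1.55: |R|=0.6513
R=1: x+1/2x²=0 ⇒ x=−2=-2.0000; min R=1−1/(4·1/2)=0.5000>−1
Confirm numerically:
  x=-1.684: |R|=0.73393 <1
  x=-1.566: |R|=0.66018 <1
  x=-1.380: |R|=0.57220 <1
  x=-0.992: |R|=0.50003 <1
  x=-2.434: |R|=1.52818 >1
  x=-2.233: |R|=1.26014 >1
So |R|<1 on (-2.0000, 0).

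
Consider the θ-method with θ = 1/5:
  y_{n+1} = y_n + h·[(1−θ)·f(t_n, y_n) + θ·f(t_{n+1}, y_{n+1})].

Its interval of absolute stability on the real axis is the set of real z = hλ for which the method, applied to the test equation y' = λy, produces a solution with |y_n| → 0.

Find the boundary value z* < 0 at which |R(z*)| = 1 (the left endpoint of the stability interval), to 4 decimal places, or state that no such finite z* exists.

With y'=λy (z=hλ):
  y_{n+1} = y_n + z·[4/5·y_n + 1/5·y_{n+1}] ⇒ (1 − 1/5z)y_{n+1} = (1 + 4/5z)y_n
  Hence R(z) = (1 + 4/5z)/(1 − 1/5z).

Solve |R(x)|<1 on ℝ⁻.
x=-0.38: |R|=0.6468
R=−1: 1+4/5x = −1+1/5x ⇒ -3/5x=2 ⇒ x=2/(-3/5)=-3.3333
Confirm numerically:
  x=-3.184: |R|=0.94526 <1
  x=-2.815: |R|=0.80102 <1
  x=-2.240: |R|=0.54696 <1
  x=-1.622: |R|=0.22471 <1
  x=-3.859: |R|=1.17801 >1
  x=-3.581: |R|=1.08659 >1
Stable set (-3.3333, 0).

z* = -3.3333.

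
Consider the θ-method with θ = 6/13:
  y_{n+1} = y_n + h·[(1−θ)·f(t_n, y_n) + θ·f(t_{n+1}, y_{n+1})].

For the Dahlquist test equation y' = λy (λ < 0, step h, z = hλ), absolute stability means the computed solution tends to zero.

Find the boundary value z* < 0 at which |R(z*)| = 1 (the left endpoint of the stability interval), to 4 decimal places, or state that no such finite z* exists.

z* = -26.0000.

Set f=λy, z=hλ:
  y_{n+1} = y_n + z·[7/13·y_n + 6/13·y_{n+1}] ⇒ (1 − 6/13z)y_{n+1} = (1 + 7/13z)y_n
  ⇒ R(z) = (1 + 7/13z)/(1 − 6/13z).

Find x<0 with |R(x)|<1.
x=-0.58: |R|=0.5425
R=−1: 1+7/13x = −1+6/13x ⇒ -1/13x=2 ⇒ x=2/(-1/13)=-26.0000
Confirm numerically:
  x=-22.475: |R|=0.97616 <1
  x=-18.360: |R|=0.93797 <1
  x=-15.600: |R|=0.90244 <1
  x=-26.120: |R|=1.00071 >1
  x=-26.107: |R|=1.00063 >1
  x=-26.088: |R|=1.00052 >1
So |R|<1 on (-26.0000, 0).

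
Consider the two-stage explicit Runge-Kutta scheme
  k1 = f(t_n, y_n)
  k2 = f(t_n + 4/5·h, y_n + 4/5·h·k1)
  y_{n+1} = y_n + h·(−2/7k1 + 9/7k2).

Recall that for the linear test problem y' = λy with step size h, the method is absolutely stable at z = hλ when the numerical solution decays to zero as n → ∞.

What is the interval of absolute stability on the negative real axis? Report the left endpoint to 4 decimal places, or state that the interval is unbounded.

(-0.9722, 0).

Test eqn y'=λy, z=hλ:
  k1=λy_n ⇒ h·k1=z·y_n;  k2=λ(1+4/5z)y_n ⇒ h·k2=z(1+4/5z)y_n
  y_{n+1}/y_n = 1 − 2/7z + 9/7z(1+4/5z) = 1 + z + 36/35z²
  Hence R(z) = 1 + z + 36/35z².

Solve |R(x)|<1 on ℝ⁻.
x=-1.59: |R|=2.0103
R=1: x+36/35x²=0 ⇒ x=−35/36=-0.9722; min R=1−1/(4·36/35)=0.7569>−1
Confirm numerically:
  x=-0.753: |R|=0.83021 <1
  x=-0.609: |R|=0.77248 <1
  x=-0.478: |R|=0.75701 <1
  x=-1.241: |R|=1.34308 >1
  x=-1.047: |R|=1.08053 >1
Interval (-0.9722, 0).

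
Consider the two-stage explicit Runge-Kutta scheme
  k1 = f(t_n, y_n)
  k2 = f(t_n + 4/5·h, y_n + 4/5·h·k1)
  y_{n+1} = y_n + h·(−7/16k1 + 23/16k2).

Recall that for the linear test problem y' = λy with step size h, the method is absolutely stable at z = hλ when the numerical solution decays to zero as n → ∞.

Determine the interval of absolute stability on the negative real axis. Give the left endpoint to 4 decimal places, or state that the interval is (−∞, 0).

Set f=λy, z=hλ:
  k1=λy_n ⇒ h·k1=z·y_n;  k2=λ(1+4/5z)y_n ⇒ h·k2=z(1+4/5z)y_n
  y_{n+1}/y_n = 1 − 7/16z + 23/16z(1+4/5z) = 1 + z + 23/20z²
  Hence R(z) = 1 + z + 23/20z².

Find x<0 with |R(x)|<1.
x=-0.61: |R|=0.8179
R=1: x+23/20x²=0 ⇒ x=−20/23=-0.8696; min R=1−1/(4·23/20)=0.7826>−1
Confirm numerically:
  x=-0.706: |R|=0.86720 <1
  x=-0.667: |R|=0.84462 <1
  x=-0.493: |R|=0.78651 <1
  x=-1.392: |R|=1.83631 >1
  x=-0.925: |R|=1.05897 >1
So |R|<1 on (-0.8696, 0).

(-0.8696, 0).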